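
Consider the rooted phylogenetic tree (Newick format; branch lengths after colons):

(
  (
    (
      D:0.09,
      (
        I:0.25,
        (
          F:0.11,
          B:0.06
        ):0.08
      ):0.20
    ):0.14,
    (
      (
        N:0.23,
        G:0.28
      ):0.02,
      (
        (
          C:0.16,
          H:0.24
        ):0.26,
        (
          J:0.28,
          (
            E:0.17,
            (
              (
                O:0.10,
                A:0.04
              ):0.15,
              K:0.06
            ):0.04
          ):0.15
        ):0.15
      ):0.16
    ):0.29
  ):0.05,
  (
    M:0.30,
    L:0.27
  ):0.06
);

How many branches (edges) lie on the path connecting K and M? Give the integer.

The MRCA of K and M is the root of the tree.
From K up to that node: 7 branches. From M up to the same node: 2 branches. Total: 7 + 2 = 9.

9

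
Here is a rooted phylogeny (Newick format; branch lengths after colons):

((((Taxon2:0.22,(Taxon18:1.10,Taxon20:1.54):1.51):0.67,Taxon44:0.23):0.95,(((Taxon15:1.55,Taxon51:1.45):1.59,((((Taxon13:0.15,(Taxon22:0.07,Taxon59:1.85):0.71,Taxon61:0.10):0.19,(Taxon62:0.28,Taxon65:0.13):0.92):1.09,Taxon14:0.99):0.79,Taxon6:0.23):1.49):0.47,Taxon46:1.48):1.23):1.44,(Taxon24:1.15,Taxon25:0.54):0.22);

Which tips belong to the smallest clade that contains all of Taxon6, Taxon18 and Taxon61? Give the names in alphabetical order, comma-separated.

Tracing Taxon6: it sits inside ((((Taxon13,(Taxon22,Taxon59),Taxon61),(Taxon62,Taxon65)),Taxon14),Taxon6).
Tracing Taxon18: it sits inside (Taxon18,Taxon20).
Tracing Taxon61: it sits inside (Taxon13,(Taxon22,Taxon59),Taxon61).
The smallest clade enclosing all 3 is (((Taxon2,(Taxon18,Taxon20)),Taxon44),(((Taxon15,Taxon51),((((Taxon13,(Taxon22,Taxon59),Taxon61),(Taxon62,Taxon65)),Taxon14),Taxon6)),Taxon46)); the answer is its 15 terminal taxa in alphabetical order.

Taxon13, Taxon14, Taxon15, Taxon18, Taxon2, Taxon20, Taxon22, Taxon44, Taxon46, Taxon51, Taxon59, Taxon6, Taxon61, Taxon62, Taxon65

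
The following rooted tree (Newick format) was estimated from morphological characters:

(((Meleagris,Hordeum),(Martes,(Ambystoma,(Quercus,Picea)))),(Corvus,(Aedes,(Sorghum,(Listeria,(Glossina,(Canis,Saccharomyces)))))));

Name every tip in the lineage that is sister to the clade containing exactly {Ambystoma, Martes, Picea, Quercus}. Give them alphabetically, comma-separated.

Hordeum, Meleagris

The clade containing exactly {Ambystoma, Martes, Picea, Quercus} attaches to the tree at the node subtending ((Meleagris,Hordeum),(Martes,(Ambystoma,(Quercus,Picea)))).
The other lineage descending from that same node — the sister group — is (Meleagris,Hordeum); its 2 tips in alphabetical order are the answer.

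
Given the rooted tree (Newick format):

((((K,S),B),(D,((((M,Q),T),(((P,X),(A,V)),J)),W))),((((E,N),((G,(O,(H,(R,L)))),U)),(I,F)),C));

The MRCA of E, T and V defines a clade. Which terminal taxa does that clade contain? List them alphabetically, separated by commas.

Tracing E: it sits inside (E,N).
Tracing T: it sits inside ((M,Q),T).
Tracing V: it sits inside (A,V).
The smallest clade enclosing all 3 is the whole tree (their MRCA is the root), so the answer is all 24 tips in alphabetical order.

A, B, C, D, E, F, G, H, I, J, K, L, M, N, O, P, Q, R, S, T, U, V, W, X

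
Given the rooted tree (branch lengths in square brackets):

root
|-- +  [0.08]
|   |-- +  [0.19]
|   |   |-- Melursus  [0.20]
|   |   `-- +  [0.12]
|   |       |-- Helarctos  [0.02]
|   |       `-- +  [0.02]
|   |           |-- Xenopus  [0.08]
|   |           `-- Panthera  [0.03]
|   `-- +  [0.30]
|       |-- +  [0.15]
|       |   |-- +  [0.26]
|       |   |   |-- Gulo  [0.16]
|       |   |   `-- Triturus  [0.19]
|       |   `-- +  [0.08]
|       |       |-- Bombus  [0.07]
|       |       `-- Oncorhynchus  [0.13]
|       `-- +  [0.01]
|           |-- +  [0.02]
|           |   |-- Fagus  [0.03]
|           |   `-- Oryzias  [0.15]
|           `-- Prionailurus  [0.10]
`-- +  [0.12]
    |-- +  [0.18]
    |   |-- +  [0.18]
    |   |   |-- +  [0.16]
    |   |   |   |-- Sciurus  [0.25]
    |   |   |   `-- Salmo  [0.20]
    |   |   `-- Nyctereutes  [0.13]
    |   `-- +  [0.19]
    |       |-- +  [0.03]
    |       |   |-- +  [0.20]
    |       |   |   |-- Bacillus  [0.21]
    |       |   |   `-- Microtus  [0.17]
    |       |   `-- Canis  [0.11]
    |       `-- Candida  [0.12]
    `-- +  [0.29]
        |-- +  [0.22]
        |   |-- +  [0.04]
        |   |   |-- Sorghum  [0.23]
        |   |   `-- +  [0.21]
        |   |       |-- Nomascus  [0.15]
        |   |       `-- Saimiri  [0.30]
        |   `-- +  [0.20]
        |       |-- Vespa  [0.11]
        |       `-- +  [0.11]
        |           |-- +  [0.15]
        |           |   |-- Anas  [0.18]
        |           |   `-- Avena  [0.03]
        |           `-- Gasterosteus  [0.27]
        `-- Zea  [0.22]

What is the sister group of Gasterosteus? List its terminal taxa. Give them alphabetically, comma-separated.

Anas, Avena

Gasterosteus attaches to the tree at the node subtending ((Anas,Avena),Gasterosteus).
The other lineage descending from that same node — the sister group — is (Anas,Avena); its 2 tips in alphabetical order are the answer.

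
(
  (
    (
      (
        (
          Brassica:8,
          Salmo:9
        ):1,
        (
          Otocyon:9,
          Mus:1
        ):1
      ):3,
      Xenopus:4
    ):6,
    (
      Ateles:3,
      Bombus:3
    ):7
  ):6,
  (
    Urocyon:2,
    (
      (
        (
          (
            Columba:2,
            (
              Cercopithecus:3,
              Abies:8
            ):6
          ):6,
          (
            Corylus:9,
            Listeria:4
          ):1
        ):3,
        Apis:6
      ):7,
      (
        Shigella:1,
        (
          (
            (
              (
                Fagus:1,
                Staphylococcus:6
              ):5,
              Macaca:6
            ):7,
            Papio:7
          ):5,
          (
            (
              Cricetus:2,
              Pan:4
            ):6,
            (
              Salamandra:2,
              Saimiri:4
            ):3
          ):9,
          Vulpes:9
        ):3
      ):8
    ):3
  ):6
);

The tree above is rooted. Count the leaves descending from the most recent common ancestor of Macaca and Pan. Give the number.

The MRCA of Macaca and Pan is the node subtending ((((Fagus,Staphylococcus),Macaca),Papio),((Cricetus,Pan),(Salamandra,Saimiri)),Vulpes).
That clade contains 9 terminal taxa: Cricetus, Fagus, Macaca, Pan, Papio, Saimiri, Salamandra, Staphylococcus, Vulpes.

9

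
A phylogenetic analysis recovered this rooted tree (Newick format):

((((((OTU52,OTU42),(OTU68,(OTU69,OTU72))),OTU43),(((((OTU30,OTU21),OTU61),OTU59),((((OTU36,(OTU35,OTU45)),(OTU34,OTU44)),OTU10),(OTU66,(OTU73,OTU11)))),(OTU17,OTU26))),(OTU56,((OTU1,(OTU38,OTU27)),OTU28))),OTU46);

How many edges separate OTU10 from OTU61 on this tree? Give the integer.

6

The MRCA of OTU10 and OTU61 is the node subtending ((((OTU30,OTU21),OTU61),OTU59),((((OTU36,(OTU35,OTU45)),(OTU34,OTU44)),OTU10),(OTU66,(OTU73,OTU11)))).
From OTU10 up to that node: 3 branches. From OTU61 up to the same node: 3 branches. Total: 3 + 3 = 6.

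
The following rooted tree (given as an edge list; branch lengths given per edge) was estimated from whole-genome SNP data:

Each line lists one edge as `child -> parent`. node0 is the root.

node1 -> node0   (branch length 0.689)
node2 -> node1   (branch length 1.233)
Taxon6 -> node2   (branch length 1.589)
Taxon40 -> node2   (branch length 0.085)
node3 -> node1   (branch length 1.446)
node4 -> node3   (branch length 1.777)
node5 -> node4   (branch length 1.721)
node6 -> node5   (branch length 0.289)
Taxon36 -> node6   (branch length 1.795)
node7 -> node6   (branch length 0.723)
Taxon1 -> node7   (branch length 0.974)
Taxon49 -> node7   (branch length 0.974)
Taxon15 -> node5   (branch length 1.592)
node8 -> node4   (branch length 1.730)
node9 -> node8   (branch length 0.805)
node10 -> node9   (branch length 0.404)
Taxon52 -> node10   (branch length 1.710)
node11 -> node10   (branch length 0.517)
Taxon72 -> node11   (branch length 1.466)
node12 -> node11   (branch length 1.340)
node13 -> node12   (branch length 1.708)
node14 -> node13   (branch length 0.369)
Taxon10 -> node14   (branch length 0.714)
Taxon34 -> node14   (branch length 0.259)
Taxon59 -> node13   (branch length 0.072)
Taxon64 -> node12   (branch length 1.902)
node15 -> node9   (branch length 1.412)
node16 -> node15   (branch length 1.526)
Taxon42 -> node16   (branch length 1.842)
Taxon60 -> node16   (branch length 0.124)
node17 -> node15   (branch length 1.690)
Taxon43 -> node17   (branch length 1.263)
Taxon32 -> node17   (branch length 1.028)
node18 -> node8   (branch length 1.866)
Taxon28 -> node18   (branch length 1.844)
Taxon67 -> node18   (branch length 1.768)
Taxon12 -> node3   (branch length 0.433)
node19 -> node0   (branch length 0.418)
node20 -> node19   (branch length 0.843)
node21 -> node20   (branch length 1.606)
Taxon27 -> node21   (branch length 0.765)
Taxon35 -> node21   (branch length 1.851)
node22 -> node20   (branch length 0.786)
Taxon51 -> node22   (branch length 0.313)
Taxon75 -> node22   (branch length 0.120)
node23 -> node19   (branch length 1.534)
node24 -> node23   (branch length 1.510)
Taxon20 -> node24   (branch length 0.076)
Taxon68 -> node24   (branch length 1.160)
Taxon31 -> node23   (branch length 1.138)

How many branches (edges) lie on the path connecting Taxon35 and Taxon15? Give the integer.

9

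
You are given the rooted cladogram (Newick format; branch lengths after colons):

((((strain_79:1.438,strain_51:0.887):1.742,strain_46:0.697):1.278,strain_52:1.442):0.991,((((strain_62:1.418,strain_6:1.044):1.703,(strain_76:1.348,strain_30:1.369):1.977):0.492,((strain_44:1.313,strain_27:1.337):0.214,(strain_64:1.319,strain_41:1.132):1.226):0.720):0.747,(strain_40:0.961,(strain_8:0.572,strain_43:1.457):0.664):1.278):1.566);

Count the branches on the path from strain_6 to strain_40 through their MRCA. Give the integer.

6

The MRCA of strain_6 and strain_40 is the node subtending ((((strain_62,strain_6),(strain_76,strain_30)),((strain_44,strain_27),(strain_64,strain_41))),(strain_40,(strain_8,strain_43))).
From strain_6 up to that node: 4 branches. From strain_40 up to the same node: 2 branches. Total: 4 + 2 = 6.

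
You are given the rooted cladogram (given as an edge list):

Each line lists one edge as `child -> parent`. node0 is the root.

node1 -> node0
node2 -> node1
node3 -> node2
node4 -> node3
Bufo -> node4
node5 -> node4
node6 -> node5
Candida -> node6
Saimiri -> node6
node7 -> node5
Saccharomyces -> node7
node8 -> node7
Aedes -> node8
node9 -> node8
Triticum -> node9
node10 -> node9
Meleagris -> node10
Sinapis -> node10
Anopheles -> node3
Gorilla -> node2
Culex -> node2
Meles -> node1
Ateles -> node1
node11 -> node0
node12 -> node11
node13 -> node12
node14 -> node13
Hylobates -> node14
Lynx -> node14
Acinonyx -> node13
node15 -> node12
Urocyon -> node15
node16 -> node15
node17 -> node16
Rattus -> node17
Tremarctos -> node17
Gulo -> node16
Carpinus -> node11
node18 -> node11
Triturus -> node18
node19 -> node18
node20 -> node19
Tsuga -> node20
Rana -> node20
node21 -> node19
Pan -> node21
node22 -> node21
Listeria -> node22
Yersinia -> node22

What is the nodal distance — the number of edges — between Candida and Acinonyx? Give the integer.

11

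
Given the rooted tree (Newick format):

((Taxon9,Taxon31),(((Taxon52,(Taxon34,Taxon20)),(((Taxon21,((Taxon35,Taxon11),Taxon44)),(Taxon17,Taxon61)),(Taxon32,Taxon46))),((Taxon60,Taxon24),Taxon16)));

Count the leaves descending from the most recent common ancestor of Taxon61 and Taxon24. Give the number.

14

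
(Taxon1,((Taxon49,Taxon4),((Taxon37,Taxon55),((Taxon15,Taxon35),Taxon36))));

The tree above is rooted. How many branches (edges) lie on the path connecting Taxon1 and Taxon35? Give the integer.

The MRCA of Taxon1 and Taxon35 is the root of the tree.
From Taxon1 up to that node: 1 branch. From Taxon35 up to the same node: 5 branches. Total: 1 + 5 = 6.

6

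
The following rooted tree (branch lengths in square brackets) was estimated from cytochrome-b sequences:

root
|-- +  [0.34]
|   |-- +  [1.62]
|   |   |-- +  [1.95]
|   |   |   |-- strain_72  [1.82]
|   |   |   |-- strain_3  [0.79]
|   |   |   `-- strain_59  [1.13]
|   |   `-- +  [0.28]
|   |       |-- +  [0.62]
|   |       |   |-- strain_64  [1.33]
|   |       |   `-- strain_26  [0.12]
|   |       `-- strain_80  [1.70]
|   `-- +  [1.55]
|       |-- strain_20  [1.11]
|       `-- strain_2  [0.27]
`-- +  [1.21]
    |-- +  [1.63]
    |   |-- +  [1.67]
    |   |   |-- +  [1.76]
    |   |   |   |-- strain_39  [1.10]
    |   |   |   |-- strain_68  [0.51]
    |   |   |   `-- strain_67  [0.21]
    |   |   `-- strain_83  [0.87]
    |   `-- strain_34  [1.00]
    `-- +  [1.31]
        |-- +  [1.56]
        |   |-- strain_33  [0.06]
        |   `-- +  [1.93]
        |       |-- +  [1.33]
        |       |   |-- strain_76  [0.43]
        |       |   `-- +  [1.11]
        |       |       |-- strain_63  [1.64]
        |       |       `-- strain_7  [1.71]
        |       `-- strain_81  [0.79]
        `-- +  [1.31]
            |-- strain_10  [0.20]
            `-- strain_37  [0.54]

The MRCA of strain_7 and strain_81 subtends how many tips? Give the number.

4

The MRCA of strain_7 and strain_81 is the node subtending ((strain_76,(strain_63,strain_7)),strain_81).
That clade contains 4 terminal taxa: strain_63, strain_7, strain_76, strain_81.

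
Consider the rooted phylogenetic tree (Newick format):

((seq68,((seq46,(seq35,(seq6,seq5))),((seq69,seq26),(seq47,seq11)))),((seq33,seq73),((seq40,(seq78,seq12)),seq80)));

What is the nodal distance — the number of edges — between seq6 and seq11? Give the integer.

7

The MRCA of seq6 and seq11 is the node subtending ((seq46,(seq35,(seq6,seq5))),((seq69,seq26),(seq47,seq11))).
From seq6 up to that node: 4 branches. From seq11 up to the same node: 3 branches. Total: 4 + 3 = 7.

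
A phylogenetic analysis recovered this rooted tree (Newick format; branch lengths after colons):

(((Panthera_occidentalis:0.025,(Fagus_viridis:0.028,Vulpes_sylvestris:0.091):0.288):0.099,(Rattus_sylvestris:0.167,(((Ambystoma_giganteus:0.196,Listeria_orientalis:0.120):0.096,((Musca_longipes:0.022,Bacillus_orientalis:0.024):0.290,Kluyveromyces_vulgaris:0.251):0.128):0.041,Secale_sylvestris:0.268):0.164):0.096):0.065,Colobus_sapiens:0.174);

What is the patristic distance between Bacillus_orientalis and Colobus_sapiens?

The path runs Bacillus_orientalis → … → MRCA → … → Colobus_sapiens; the MRCA is the root of the tree.
Branch lengths along that path: 0.024 + 0.290 + 0.128 + 0.041 + 0.164 + 0.096 + 0.065 + 0.174 = 0.982.

0.982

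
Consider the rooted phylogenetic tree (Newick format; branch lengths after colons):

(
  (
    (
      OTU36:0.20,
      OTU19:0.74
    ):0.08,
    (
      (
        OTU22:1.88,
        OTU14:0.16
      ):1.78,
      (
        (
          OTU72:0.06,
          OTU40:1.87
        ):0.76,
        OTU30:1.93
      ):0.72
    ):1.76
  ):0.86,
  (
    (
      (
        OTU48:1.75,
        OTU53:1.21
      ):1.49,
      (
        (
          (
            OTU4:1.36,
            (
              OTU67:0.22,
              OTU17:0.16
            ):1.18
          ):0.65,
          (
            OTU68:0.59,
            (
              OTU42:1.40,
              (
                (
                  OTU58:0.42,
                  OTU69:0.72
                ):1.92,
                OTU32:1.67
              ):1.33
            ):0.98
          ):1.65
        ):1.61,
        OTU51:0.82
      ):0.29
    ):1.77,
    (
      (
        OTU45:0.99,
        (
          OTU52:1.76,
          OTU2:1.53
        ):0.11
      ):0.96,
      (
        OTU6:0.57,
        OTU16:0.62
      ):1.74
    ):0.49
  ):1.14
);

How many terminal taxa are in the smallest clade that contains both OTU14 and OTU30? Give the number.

The MRCA of OTU14 and OTU30 is the node subtending ((OTU22,OTU14),((OTU72,OTU40),OTU30)).
That clade contains 5 terminal taxa: OTU14, OTU22, OTU30, OTU40, OTU72.

5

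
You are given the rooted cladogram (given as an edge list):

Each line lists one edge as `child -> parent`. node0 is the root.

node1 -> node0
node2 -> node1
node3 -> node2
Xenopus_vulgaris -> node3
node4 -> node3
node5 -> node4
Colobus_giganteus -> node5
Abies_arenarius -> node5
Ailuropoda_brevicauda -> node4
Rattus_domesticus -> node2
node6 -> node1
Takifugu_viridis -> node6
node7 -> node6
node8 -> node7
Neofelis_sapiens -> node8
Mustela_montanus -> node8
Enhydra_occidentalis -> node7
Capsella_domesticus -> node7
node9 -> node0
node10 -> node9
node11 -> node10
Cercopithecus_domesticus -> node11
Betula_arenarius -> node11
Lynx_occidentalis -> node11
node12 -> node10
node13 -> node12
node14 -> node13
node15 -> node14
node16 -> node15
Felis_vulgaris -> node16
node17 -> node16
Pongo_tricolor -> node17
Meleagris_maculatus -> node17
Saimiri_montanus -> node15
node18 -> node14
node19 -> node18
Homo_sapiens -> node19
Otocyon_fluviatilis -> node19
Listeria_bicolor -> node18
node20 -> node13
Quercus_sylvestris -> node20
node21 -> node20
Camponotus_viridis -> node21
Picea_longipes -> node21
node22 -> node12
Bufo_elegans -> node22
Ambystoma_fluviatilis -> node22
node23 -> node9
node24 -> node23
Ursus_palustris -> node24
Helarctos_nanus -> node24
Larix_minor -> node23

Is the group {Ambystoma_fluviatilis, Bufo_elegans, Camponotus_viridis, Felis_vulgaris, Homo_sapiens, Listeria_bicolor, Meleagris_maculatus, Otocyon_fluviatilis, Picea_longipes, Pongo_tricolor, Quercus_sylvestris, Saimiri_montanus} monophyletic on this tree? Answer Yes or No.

Yes

The most recent common ancestor of these taxa subtends (((((Felis_vulgaris,(Pongo_tricolor,Meleagris_maculatus)),Saimiri_montanus),((Homo_sapiens,Otocyon_fluviatilis),Listeria_bicolor)),(Quercus_sylvestris,(Camponotus_viridis,Picea_longipes))),(Bufo_elegans,Ambystoma_fluviatilis)).
That clade has exactly 12 tips — every listed taxon and nothing else — so the group is monophyletic.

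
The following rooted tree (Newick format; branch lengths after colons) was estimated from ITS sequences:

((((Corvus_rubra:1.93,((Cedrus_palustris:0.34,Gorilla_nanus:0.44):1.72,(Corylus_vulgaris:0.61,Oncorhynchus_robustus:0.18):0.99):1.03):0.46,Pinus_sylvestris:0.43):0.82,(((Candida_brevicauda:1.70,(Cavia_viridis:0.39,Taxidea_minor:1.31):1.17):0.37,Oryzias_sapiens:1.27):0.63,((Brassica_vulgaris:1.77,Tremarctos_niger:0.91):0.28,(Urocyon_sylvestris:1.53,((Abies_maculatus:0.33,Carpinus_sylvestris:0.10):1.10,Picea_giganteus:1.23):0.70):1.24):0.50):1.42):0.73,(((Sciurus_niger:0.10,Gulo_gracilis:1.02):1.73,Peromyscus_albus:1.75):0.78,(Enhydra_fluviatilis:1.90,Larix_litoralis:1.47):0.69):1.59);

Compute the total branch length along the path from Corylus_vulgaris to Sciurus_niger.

8.84

The path runs Corylus_vulgaris → … → MRCA → … → Sciurus_niger; the MRCA is the root of the tree.
Branch lengths along that path: 0.61 + 0.99 + 1.03 + 0.46 + 0.82 + 0.73 + 1.59 + 0.78 + 1.73 + 0.10 = 8.84.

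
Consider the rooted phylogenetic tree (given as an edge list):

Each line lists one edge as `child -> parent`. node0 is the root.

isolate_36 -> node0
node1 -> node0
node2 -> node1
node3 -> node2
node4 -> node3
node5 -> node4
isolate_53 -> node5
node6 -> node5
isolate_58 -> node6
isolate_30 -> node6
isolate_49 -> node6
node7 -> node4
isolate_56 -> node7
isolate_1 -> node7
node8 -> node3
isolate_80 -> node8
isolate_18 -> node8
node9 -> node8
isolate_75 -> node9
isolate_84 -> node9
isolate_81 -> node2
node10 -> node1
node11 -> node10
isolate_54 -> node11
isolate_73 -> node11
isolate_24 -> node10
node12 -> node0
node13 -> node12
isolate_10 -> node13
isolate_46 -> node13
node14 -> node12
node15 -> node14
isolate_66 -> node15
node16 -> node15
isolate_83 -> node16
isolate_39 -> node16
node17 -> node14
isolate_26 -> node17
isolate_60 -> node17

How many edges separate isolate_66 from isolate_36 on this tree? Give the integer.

5

The MRCA of isolate_66 and isolate_36 is the root of the tree.
From isolate_66 up to that node: 4 branches. From isolate_36 up to the same node: 1 branch. Total: 4 + 1 = 5.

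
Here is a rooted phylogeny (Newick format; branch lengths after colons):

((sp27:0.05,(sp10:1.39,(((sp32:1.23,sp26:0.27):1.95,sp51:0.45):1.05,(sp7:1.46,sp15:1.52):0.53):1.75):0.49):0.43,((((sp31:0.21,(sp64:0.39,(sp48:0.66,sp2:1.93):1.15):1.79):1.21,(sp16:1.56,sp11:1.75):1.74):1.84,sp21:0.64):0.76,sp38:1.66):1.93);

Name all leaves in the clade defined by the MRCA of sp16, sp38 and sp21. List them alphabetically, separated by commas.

sp11, sp16, sp2, sp21, sp31, sp38, sp48, sp64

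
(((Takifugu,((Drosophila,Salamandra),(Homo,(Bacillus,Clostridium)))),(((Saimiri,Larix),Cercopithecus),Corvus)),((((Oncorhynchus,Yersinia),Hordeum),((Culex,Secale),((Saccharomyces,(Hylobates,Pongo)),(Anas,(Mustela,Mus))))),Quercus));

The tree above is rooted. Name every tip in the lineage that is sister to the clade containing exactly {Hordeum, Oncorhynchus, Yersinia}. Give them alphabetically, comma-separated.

The clade containing exactly {Hordeum, Oncorhynchus, Yersinia} attaches to the tree at the node subtending (((Oncorhynchus,Yersinia),Hordeum),((Culex,Secale),((Saccharomyces,(Hylobates,Pongo)),(Anas,(Mustela,Mus))))).
The other lineage descending from that same node — the sister group — is ((Culex,Secale),((Saccharomyces,(Hylobates,Pongo)),(Anas,(Mustela,Mus)))); its 8 tips in alphabetical order are the answer.

Anas, Culex, Hylobates, Mus, Mustela, Pongo, Saccharomyces, Secale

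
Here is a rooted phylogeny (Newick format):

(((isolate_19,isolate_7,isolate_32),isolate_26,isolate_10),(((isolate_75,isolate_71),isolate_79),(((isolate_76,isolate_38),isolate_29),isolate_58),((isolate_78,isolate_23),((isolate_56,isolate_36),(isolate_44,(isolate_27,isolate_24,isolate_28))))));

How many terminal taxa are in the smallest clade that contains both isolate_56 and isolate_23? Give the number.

8

The MRCA of isolate_56 and isolate_23 is the node subtending ((isolate_78,isolate_23),((isolate_56,isolate_36),(isolate_44,(isolate_27,isolate_24,isolate_28)))).
That clade contains 8 terminal taxa: isolate_23, isolate_24, isolate_27, isolate_28, isolate_36, isolate_44, isolate_56, isolate_78.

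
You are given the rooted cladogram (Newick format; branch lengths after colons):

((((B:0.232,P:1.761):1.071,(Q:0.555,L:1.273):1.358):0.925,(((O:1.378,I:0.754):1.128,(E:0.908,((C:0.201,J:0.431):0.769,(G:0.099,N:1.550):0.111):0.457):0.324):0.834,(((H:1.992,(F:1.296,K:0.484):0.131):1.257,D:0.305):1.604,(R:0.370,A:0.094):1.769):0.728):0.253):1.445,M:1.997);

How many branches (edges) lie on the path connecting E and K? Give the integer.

8

The MRCA of E and K is the node subtending (((O,I),(E,((C,J),(G,N)))),(((H,(F,K)),D),(R,A))).
From E up to that node: 3 branches. From K up to the same node: 5 branches. Total: 3 + 5 = 8.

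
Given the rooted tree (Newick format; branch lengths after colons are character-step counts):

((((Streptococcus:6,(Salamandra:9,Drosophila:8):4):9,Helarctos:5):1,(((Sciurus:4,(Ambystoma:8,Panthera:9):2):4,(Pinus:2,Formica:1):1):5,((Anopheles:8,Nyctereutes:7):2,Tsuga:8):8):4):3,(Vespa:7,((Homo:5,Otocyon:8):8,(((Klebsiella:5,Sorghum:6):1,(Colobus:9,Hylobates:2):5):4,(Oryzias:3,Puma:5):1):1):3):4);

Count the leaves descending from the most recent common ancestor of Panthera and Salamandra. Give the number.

12

The MRCA of Panthera and Salamandra is the node subtending (((Streptococcus,(Salamandra,Drosophila)),Helarctos),(((Sciurus,(Ambystoma,Panthera)),(Pinus,Formica)),((Anopheles,Nyctereutes),Tsuga))).
That clade contains 12 terminal taxa: Ambystoma, Anopheles, Drosophila, Formica, Helarctos, Nyctereutes, Panthera, Pinus, Salamandra, Sciurus, Streptococcus, Tsuga.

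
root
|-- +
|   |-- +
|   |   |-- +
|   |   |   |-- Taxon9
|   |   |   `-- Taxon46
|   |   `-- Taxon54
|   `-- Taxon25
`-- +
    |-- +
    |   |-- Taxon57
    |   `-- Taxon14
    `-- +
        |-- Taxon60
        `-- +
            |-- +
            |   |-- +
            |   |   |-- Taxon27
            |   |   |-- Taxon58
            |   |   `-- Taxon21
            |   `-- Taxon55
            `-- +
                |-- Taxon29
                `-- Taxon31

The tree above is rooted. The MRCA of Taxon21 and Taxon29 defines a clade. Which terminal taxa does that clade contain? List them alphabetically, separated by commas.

Tracing Taxon21: it sits inside (Taxon27,Taxon58,Taxon21).
Tracing Taxon29: it sits inside (Taxon29,Taxon31).
The smallest clade enclosing both is (((Taxon27,Taxon58,Taxon21),Taxon55),(Taxon29,Taxon31)); the answer is its 6 terminal taxa in alphabetical order.

Taxon21, Taxon27, Taxon29, Taxon31, Taxon55, Taxon58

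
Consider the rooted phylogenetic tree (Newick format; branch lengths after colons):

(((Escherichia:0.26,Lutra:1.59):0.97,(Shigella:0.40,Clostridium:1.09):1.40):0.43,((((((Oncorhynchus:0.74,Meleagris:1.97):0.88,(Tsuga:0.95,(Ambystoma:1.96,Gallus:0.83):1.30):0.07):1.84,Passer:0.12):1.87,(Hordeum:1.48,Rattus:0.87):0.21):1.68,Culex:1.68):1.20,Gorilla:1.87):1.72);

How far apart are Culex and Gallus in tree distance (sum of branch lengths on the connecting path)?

The path runs Culex → … → MRCA → … → Gallus; the MRCA is the node subtending (((((Oncorhynchus,Meleagris),(Tsuga,(Ambystoma,Gallus))),Passer),(Hordeum,Rattus)),Culex).
Branch lengths along that path: 1.68 + 1.68 + 1.87 + 1.84 + 0.07 + 1.30 + 0.83 = 9.27.

9.27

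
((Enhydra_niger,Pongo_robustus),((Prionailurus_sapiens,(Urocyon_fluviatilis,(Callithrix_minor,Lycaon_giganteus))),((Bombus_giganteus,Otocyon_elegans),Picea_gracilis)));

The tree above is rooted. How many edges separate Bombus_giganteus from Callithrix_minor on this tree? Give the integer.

The MRCA of Bombus_giganteus and Callithrix_minor is the node subtending ((Prionailurus_sapiens,(Urocyon_fluviatilis,(Callithrix_minor,Lycaon_giganteus))),((Bombus_giganteus,Otocyon_elegans),Picea_gracilis)).
From Bombus_giganteus up to that node: 3 branches. From Callithrix_minor up to the same node: 4 branches. Total: 3 + 4 = 7.

7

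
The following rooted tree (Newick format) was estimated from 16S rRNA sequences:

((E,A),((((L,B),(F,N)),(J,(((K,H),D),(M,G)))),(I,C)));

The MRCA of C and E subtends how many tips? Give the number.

The MRCA of C and E is the root, so the clade is the entire tree.
That clade contains 14 terminal taxa: A, B, C, D, E, F, G, H, I, J, K, L, M, N.

14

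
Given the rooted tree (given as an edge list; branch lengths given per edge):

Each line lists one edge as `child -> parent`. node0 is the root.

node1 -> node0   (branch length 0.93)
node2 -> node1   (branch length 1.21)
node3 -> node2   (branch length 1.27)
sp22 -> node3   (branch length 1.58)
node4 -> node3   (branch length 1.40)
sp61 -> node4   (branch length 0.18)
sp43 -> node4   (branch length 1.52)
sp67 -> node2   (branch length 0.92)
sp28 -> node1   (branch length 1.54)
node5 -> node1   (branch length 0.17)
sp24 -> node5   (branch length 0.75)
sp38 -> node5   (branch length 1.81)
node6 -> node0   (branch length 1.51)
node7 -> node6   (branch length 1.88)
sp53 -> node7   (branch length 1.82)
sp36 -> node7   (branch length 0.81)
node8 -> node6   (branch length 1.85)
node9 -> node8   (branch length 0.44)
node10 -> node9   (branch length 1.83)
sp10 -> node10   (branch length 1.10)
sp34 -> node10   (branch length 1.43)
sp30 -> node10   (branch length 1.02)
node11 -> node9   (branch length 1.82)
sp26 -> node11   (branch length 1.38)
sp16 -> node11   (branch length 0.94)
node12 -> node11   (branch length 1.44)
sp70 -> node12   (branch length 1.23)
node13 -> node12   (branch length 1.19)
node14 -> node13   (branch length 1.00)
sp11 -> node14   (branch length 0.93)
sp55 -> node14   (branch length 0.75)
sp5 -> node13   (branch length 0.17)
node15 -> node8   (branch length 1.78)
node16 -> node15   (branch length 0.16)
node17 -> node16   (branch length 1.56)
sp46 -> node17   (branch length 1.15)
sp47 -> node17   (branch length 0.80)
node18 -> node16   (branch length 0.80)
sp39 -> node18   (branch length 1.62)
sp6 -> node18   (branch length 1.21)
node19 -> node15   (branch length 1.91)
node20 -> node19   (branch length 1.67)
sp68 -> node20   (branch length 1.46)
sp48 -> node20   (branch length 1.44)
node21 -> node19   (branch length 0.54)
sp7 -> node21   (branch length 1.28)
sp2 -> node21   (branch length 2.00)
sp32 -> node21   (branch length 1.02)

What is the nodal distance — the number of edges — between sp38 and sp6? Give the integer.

The MRCA of sp38 and sp6 is the root of the tree.
From sp38 up to that node: 3 branches. From sp6 up to the same node: 6 branches. Total: 3 + 6 = 9.

9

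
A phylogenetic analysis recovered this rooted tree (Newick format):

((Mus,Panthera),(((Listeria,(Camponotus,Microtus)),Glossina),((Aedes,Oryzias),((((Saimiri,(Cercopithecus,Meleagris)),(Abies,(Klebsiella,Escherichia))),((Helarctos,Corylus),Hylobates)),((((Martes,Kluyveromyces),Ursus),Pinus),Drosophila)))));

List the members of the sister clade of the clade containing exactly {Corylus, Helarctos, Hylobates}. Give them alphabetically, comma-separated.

Abies, Cercopithecus, Escherichia, Klebsiella, Meleagris, Saimiri

The clade containing exactly {Corylus, Helarctos, Hylobates} attaches to the tree at the node subtending (((Saimiri,(Cercopithecus,Meleagris)),(Abies,(Klebsiella,Escherichia))),((Helarctos,Corylus),Hylobates)).
The other lineage descending from that same node — the sister group — is ((Saimiri,(Cercopithecus,Meleagris)),(Abies,(Klebsiella,Escherichia))); its 6 tips in alphabetical order are the answer.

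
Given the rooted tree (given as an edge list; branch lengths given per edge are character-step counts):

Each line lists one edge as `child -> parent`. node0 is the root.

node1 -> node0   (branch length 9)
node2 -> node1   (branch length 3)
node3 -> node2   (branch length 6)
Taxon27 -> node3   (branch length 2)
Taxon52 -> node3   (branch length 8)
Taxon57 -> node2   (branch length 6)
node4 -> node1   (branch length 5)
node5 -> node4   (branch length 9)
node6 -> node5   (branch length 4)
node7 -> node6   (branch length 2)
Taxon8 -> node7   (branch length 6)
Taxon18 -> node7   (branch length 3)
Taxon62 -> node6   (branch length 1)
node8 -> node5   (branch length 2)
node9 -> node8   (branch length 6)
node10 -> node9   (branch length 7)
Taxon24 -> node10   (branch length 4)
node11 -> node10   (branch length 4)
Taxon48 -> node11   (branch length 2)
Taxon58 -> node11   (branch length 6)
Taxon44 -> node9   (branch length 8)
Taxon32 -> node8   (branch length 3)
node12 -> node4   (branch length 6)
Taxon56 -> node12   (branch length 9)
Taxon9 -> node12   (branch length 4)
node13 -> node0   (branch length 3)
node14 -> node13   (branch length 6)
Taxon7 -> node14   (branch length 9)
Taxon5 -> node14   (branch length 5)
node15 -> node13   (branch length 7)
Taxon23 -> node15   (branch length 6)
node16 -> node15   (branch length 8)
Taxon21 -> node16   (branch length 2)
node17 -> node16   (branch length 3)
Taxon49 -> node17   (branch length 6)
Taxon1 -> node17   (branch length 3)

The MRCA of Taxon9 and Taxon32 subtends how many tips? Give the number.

10

The MRCA of Taxon9 and Taxon32 is the node subtending ((((Taxon8,Taxon18),Taxon62),(((Taxon24,(Taxon48,Taxon58)),Taxon44),Taxon32)),(Taxon56,Taxon9)).
That clade contains 10 terminal taxa: Taxon18, Taxon24, Taxon32, Taxon44, Taxon48, Taxon56, Taxon58, Taxon62, Taxon8, Taxon9.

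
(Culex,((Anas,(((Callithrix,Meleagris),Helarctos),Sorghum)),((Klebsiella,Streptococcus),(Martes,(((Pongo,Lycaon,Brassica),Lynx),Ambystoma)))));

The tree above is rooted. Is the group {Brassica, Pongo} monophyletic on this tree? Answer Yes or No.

The MRCA of the listed taxa subtends (Pongo,Lycaon,Brassica).
That clade also contains Lycaon, which is not in the proposed group, so the group is not monophyletic.

No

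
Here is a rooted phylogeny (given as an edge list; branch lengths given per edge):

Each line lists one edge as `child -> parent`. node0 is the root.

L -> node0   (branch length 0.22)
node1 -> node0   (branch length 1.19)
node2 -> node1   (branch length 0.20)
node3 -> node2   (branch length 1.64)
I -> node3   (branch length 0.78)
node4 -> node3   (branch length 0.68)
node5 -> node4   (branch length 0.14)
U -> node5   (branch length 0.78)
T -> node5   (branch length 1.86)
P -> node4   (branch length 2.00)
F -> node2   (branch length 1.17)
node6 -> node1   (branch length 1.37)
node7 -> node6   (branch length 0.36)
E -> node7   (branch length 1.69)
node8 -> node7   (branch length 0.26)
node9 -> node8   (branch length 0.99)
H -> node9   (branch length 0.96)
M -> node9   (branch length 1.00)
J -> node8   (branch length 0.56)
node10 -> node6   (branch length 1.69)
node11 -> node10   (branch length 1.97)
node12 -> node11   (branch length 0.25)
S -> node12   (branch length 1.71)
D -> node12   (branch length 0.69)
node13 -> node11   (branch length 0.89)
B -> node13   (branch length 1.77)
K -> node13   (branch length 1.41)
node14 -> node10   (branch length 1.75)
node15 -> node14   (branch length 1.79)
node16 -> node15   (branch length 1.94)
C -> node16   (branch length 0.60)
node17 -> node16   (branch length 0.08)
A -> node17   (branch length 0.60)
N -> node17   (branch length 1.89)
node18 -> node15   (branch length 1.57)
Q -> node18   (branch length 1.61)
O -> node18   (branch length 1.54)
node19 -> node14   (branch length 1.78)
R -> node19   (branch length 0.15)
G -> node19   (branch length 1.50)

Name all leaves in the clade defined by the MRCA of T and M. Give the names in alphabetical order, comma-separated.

Tracing T: it sits inside (U,T).
Tracing M: it sits inside (H,M).
The smallest clade enclosing both is (((I,((U,T),P)),F),((E,((H,M),J)),(((S,D),(B,K)),(((C,(A,N)),(Q,O)),(R,G))))); the answer is its 20 terminal taxa in alphabetical order.

A, B, C, D, E, F, G, H, I, J, K, M, N, O, P, Q, R, S, T, U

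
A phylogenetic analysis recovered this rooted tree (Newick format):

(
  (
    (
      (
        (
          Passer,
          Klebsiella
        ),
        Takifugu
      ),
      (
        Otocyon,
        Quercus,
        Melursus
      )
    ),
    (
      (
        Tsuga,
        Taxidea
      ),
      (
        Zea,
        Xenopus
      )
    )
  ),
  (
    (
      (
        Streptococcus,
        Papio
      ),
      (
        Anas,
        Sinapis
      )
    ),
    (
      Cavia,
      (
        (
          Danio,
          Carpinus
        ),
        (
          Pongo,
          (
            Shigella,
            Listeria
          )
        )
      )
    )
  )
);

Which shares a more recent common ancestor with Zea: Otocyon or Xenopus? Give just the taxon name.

Xenopus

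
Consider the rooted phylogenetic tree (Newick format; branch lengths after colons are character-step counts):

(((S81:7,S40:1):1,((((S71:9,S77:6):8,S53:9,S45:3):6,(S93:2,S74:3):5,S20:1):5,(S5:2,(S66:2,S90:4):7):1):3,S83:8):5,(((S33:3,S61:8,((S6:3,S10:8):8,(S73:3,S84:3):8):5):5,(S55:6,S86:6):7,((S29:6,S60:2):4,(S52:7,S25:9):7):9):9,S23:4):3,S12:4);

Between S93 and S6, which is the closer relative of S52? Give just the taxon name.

The MRCA of S52 and S6 subtends ((S33,S61,((S6,S10),(S73,S84))),(S55,S86),((S29,S60),(S52,S25))) (12 taxa).
The MRCA of S52 and S93 is the root, subtending the entire tree (27 taxa).
The first is nested inside the second, so S52 shares a more recent common ancestor with S6.

S6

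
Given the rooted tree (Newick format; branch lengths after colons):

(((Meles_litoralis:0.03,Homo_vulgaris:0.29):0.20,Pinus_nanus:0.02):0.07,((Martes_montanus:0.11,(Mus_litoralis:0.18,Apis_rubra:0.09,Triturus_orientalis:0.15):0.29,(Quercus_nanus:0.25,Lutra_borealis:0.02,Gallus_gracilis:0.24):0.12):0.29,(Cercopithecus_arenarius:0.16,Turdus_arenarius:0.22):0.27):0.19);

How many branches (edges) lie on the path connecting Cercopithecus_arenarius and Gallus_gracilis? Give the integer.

The MRCA of Cercopithecus_arenarius and Gallus_gracilis is the node subtending ((Martes_montanus,(Mus_litoralis,Apis_rubra,Triturus_orientalis),(Quercus_nanus,Lutra_borealis,Gallus_gracilis)),(Cercopithecus_arenarius,Turdus_arenarius)).
From Cercopithecus_arenarius up to that node: 2 branches. From Gallus_gracilis up to the same node: 3 branches. Total: 2 + 3 = 5.

5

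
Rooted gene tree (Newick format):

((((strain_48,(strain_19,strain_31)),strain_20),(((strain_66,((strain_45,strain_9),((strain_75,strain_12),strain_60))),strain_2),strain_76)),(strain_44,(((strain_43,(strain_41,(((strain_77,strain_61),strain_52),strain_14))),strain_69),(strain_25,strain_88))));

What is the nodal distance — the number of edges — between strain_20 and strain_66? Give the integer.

6

The MRCA of strain_20 and strain_66 is the node subtending (((strain_48,(strain_19,strain_31)),strain_20),(((strain_66,((strain_45,strain_9),((strain_75,strain_12),strain_60))),strain_2),strain_76)).
From strain_20 up to that node: 2 branches. From strain_66 up to the same node: 4 branches. Total: 2 + 4 = 6.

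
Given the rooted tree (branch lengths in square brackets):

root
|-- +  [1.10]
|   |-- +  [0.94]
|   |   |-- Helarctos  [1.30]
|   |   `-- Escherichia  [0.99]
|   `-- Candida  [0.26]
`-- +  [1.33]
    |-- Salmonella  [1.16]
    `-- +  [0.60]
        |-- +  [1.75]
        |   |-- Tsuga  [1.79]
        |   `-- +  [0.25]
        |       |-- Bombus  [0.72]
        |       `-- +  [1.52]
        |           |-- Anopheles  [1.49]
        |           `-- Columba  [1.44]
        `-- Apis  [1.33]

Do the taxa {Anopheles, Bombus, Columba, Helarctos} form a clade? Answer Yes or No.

No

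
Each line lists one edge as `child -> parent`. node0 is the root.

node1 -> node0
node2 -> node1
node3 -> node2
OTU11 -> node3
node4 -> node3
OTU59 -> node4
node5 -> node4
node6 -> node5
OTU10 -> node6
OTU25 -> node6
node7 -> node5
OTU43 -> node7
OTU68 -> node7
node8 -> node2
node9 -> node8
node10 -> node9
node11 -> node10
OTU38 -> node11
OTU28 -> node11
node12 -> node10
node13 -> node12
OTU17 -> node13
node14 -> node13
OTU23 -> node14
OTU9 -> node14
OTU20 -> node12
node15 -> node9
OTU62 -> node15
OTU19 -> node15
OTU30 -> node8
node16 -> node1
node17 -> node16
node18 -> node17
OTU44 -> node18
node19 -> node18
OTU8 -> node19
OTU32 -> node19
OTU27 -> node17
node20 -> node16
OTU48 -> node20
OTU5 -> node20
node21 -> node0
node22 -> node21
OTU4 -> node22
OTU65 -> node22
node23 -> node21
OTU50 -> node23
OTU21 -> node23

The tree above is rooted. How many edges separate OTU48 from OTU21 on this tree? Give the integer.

7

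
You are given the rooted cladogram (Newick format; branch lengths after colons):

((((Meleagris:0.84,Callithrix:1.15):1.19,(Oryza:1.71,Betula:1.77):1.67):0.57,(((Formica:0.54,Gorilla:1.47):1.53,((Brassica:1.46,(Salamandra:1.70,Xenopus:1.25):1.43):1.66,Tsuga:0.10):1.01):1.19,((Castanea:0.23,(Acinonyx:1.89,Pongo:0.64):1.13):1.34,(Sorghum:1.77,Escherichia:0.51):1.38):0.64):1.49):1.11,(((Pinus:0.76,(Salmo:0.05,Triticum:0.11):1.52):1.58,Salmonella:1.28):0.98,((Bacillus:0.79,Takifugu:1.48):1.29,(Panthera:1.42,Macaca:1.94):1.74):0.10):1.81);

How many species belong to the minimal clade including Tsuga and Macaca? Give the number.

The MRCA of Tsuga and Macaca is the root, so the clade is the entire tree.
That clade contains 23 terminal taxa: Acinonyx, Bacillus, Betula, Brassica, Callithrix, Castanea, Escherichia, Formica, Gorilla, Macaca, Meleagris, Oryza, Panthera, Pinus, Pongo, Salamandra, Salmo, Salmonella, Sorghum, Takifugu, Triticum, Tsuga, Xenopus.

23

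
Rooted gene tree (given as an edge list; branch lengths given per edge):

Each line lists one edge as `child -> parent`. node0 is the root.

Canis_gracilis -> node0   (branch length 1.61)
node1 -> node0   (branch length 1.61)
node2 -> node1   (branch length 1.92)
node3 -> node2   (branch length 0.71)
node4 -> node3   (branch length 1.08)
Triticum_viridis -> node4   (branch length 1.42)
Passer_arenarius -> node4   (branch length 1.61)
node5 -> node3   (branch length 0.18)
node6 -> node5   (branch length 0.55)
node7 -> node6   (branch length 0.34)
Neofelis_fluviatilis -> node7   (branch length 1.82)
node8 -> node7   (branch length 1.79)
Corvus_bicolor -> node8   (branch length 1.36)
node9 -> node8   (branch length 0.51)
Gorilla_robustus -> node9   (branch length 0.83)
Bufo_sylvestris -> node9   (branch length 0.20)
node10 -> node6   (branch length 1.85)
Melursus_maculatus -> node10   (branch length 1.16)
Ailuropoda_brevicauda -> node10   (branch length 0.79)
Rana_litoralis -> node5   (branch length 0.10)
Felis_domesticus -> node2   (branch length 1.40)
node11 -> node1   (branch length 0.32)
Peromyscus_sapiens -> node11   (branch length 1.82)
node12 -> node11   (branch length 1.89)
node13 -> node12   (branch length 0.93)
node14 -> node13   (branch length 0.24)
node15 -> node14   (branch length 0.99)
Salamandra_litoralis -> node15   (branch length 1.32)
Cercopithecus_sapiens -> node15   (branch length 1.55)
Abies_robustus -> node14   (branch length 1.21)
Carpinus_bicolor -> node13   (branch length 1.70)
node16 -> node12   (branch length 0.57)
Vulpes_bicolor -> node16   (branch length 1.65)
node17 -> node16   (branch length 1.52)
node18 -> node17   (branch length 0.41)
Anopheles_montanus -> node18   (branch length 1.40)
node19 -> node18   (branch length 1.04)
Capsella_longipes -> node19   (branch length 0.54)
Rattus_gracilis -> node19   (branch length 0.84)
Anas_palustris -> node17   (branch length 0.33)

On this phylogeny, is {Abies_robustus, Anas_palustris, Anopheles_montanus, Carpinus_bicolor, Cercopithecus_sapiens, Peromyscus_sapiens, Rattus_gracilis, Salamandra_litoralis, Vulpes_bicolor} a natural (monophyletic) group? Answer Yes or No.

No

The MRCA of the listed taxa subtends (Peromyscus_sapiens,((((Salamandra_litoralis,Cercopithecus_sapiens),Abies_robustus),Carpinus_bicolor),(Vulpes_bicolor,((Anopheles_montanus,(Capsella_longipes,Rattus_gracilis)),Anas_palustris)))).
That clade also contains Capsella_longipes, which is not in the proposed group, so the group is not monophyletic.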